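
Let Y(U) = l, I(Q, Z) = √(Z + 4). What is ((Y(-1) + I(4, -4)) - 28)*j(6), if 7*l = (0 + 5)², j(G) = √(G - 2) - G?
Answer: 684/7 ≈ 97.714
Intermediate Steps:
I(Q, Z) = √(4 + Z)
j(G) = √(-2 + G) - G
l = 25/7 (l = (0 + 5)²/7 = (⅐)*5² = (⅐)*25 = 25/7 ≈ 3.5714)
Y(U) = 25/7
((Y(-1) + I(4, -4)) - 28)*j(6) = ((25/7 + √(4 - 4)) - 28)*(√(-2 + 6) - 1*6) = ((25/7 + √0) - 28)*(√4 - 6) = ((25/7 + 0) - 28)*(2 - 6) = (25/7 - 28)*(-4) = -171/7*(-4) = 684/7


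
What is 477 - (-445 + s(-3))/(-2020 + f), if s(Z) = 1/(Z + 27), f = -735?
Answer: 31528561/66120 ≈ 476.84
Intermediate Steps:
s(Z) = 1/(27 + Z)
477 - (-445 + s(-3))/(-2020 + f) = 477 - (-445 + 1/(27 - 3))/(-2020 - 735) = 477 - (-445 + 1/24)/(-2755) = 477 - (-445 + 1/24)*(-1)/2755 = 477 - (-10679)*(-1)/(24*2755) = 477 - 1*10679/66120 = 477 - 10679/66120 = 31528561/66120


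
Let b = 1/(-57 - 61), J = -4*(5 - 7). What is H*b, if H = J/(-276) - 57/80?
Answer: 4093/651360 ≈ 0.0062838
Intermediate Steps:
J = 8 (J = -4*(-2) = 8)
b = -1/118 (b = 1/(-118) = -1/118 ≈ -0.0084746)
H = -4093/5520 (H = 8/(-276) - 57/80 = 8*(-1/276) - 57*1/80 = -2/69 - 57/80 = -4093/5520 ≈ -0.74149)
H*b = -4093/5520*(-1/118) = 4093/651360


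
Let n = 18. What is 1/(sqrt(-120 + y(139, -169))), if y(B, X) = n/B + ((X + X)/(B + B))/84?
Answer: -2*I*sqrt(4085949063)/1399777 ≈ -0.091331*I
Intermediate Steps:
y(B, X) = 18/B + X/(84*B) (y(B, X) = 18/B + ((X + X)/(B + B))/84 = 18/B + ((2*X)/((2*B)))*(1/84) = 18/B + ((2*X)*(1/(2*B)))*(1/84) = 18/B + (X/B)*(1/84) = 18/B + X/(84*B))
1/(sqrt(-120 + y(139, -169))) = 1/(sqrt(-120 + (1/84)*(1512 - 169)/139)) = 1/(sqrt(-120 + (1/84)*(1/139)*1343)) = 1/(sqrt(-120 + 1343/11676)) = 1/(sqrt(-1399777/11676)) = 1/(I*sqrt(4085949063)/5838) = -2*I*sqrt(4085949063)/1399777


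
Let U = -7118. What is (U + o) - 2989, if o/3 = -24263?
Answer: -82896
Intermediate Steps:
o = -72789 (o = 3*(-24263) = -72789)
(U + o) - 2989 = (-7118 - 72789) - 2989 = -79907 - 2989 = -82896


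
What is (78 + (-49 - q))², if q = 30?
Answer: 1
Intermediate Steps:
(78 + (-49 - q))² = (78 + (-49 - 1*30))² = (78 + (-49 - 30))² = (78 - 79)² = (-1)² = 1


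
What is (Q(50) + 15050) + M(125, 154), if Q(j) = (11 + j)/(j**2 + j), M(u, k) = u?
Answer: 38696311/2550 ≈ 15175.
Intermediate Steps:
Q(j) = (11 + j)/(j + j**2)
(Q(50) + 15050) + M(125, 154) = ((11 + 50)/(50*(1 + 50)) + 15050) + 125 = ((1/50)*61/51 + 15050) + 125 = ((1/50)*(1/51)*61 + 15050) + 125 = (61/2550 + 15050) + 125 = 38377561/2550 + 125 = 38696311/2550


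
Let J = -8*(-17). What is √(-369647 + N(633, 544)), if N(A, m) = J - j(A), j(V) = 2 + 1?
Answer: I*√369514 ≈ 607.88*I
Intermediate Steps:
J = 136
j(V) = 3
N(A, m) = 133 (N(A, m) = 136 - 1*3 = 136 - 3 = 133)
√(-369647 + N(633, 544)) = √(-369647 + 133) = √(-369514) = I*√369514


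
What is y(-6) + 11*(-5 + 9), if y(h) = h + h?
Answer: 32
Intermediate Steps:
y(h) = 2*h
y(-6) + 11*(-5 + 9) = 2*(-6) + 11*(-5 + 9) = -12 + 11*4 = -12 + 44 = 32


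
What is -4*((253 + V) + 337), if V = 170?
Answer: -3040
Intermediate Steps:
-4*((253 + V) + 337) = -4*((253 + 170) + 337) = -4*(423 + 337) = -4*760 = -3040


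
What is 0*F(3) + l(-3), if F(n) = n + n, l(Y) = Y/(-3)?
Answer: 1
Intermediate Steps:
l(Y) = -Y/3 (l(Y) = Y*(-⅓) = -Y/3)
F(n) = 2*n
0*F(3) + l(-3) = 0*(2*3) - ⅓*(-3) = 0*6 + 1 = 0 + 1 = 1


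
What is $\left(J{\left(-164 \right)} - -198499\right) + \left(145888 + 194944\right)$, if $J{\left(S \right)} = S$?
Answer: $539167$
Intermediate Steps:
$\left(J{\left(-164 \right)} - -198499\right) + \left(145888 + 194944\right) = \left(-164 - -198499\right) + \left(145888 + 194944\right) = \left(-164 + 198499\right) + 340832 = 198335 + 340832 = 539167$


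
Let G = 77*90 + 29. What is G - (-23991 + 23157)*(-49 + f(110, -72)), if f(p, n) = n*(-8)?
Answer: 446477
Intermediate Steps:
G = 6959 (G = 6930 + 29 = 6959)
f(p, n) = -8*n
G - (-23991 + 23157)*(-49 + f(110, -72)) = 6959 - (-23991 + 23157)*(-49 - 8*(-72)) = 6959 - (-834)*(-49 + 576) = 6959 - (-834)*527 = 6959 - 1*(-439518) = 6959 + 439518 = 446477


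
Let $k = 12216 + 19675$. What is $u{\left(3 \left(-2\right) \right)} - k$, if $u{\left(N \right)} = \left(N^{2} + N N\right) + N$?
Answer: $-31825$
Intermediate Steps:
$u{\left(N \right)} = N + 2 N^{2}$ ($u{\left(N \right)} = \left(N^{2} + N^{2}\right) + N = 2 N^{2} + N = N + 2 N^{2}$)
$k = 31891$
$u{\left(3 \left(-2\right) \right)} - k = 3 \left(-2\right) \left(1 + 2 \cdot 3 \left(-2\right)\right) - 31891 = - 6 \left(1 + 2 \left(-6\right)\right) - 31891 = - 6 \left(1 - 12\right) - 31891 = \left(-6\right) \left(-11\right) - 31891 = 66 - 31891 = -31825$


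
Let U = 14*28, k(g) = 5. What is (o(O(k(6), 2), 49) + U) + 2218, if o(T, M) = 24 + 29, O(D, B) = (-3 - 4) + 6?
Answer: 2663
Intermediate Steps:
U = 392
O(D, B) = -1 (O(D, B) = -7 + 6 = -1)
o(T, M) = 53
(o(O(k(6), 2), 49) + U) + 2218 = (53 + 392) + 2218 = 445 + 2218 = 2663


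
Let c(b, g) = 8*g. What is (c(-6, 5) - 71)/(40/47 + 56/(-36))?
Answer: 13113/298 ≈ 44.003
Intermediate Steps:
(c(-6, 5) - 71)/(40/47 + 56/(-36)) = (8*5 - 71)/(40/47 + 56/(-36)) = (40 - 71)/(40*(1/47) + 56*(-1/36)) = -31/(40/47 - 14/9) = -31/(-298/423) = -31*(-423/298) = 13113/298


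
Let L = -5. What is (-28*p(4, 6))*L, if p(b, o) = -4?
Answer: -560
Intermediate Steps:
(-28*p(4, 6))*L = -28*(-4)*(-5) = 112*(-5) = -560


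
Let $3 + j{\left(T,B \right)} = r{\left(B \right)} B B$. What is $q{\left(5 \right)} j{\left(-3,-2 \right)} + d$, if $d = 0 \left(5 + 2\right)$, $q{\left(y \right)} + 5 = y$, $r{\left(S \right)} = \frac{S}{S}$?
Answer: $0$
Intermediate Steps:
$r{\left(S \right)} = 1$
$q{\left(y \right)} = -5 + y$
$j{\left(T,B \right)} = -3 + B^{2}$ ($j{\left(T,B \right)} = -3 + 1 B B = -3 + B B = -3 + B^{2}$)
$d = 0$ ($d = 0 \cdot 7 = 0$)
$q{\left(5 \right)} j{\left(-3,-2 \right)} + d = \left(-5 + 5\right) \left(-3 + \left(-2\right)^{2}\right) + 0 = 0 \left(-3 + 4\right) + 0 = 0 \cdot 1 + 0 = 0 + 0 = 0$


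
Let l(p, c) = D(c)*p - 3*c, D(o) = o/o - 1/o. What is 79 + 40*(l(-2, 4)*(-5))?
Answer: 2779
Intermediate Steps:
D(o) = 1 - 1/o
l(p, c) = -3*c + p*(-1 + c)/c (l(p, c) = ((-1 + c)/c)*p - 3*c = p*(-1 + c)/c - 3*c = -3*c + p*(-1 + c)/c)
79 + 40*(l(-2, 4)*(-5)) = 79 + 40*((-2 - 3*4 - 1*(-2)/4)*(-5)) = 79 + 40*((-2 - 12 - 1*(-2)*¼)*(-5)) = 79 + 40*((-2 - 12 + ½)*(-5)) = 79 + 40*(-27/2*(-5)) = 79 + 40*(135/2) = 79 + 2700 = 2779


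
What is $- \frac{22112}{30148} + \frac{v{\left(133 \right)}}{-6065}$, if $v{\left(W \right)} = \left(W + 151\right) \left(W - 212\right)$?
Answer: $\frac{135572812}{45711905} \approx 2.9658$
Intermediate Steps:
$v{\left(W \right)} = \left(-212 + W\right) \left(151 + W\right)$ ($v{\left(W \right)} = \left(151 + W\right) \left(-212 + W\right) = \left(-212 + W\right) \left(151 + W\right)$)
$- \frac{22112}{30148} + \frac{v{\left(133 \right)}}{-6065} = - \frac{22112}{30148} + \frac{-32012 + 133^{2} - 8113}{-6065} = \left(-22112\right) \frac{1}{30148} + \left(-32012 + 17689 - 8113\right) \left(- \frac{1}{6065}\right) = - \frac{5528}{7537} - - \frac{22436}{6065} = - \frac{5528}{7537} + \frac{22436}{6065} = \frac{135572812}{45711905}$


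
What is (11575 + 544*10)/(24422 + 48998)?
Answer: 3403/14684 ≈ 0.23175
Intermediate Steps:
(11575 + 544*10)/(24422 + 48998) = (11575 + 5440)/73420 = 17015*(1/73420) = 3403/14684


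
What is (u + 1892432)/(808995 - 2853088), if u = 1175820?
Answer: -3068252/2044093 ≈ -1.5010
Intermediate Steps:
(u + 1892432)/(808995 - 2853088) = (1175820 + 1892432)/(808995 - 2853088) = 3068252/(-2044093) = 3068252*(-1/2044093) = -3068252/2044093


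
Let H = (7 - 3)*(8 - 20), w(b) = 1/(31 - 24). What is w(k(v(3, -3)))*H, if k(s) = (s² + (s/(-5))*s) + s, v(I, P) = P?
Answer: -48/7 ≈ -6.8571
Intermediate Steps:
k(s) = s + 4*s²/5 (k(s) = (s² + (s*(-⅕))*s) + s = (s² + (-s/5)*s) + s = (s² - s²/5) + s = 4*s²/5 + s = s + 4*s²/5)
w(b) = ⅐ (w(b) = 1/7 = ⅐)
H = -48 (H = 4*(-12) = -48)
w(k(v(3, -3)))*H = (⅐)*(-48) = -48/7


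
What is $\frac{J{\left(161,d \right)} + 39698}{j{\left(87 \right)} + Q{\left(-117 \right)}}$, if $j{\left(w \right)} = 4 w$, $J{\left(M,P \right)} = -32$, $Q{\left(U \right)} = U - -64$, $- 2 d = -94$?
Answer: $\frac{39666}{295} \approx 134.46$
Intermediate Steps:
$d = 47$ ($d = \left(- \frac{1}{2}\right) \left(-94\right) = 47$)
$Q{\left(U \right)} = 64 + U$ ($Q{\left(U \right)} = U + 64 = 64 + U$)
$\frac{J{\left(161,d \right)} + 39698}{j{\left(87 \right)} + Q{\left(-117 \right)}} = \frac{-32 + 39698}{4 \cdot 87 + \left(64 - 117\right)} = \frac{39666}{348 - 53} = \frac{39666}{295}$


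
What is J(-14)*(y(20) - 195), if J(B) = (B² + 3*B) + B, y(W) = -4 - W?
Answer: -30660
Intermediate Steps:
J(B) = B² + 4*B
J(-14)*(y(20) - 195) = (-14*(4 - 14))*((-4 - 1*20) - 195) = (-14*(-10))*((-4 - 20) - 195) = 140*(-24 - 195) = 140*(-219) = -30660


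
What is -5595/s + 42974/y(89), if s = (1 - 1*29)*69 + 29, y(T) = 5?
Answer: 81807497/9515 ≈ 8597.7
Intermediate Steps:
s = -1903 (s = (1 - 29)*69 + 29 = -28*69 + 29 = -1932 + 29 = -1903)
-5595/s + 42974/y(89) = -5595/(-1903) + 42974/5 = -5595*(-1/1903) + 42974*(⅕) = 5595/1903 + 42974/5 = 81807497/9515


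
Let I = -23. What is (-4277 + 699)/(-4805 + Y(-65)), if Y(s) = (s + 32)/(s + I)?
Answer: 28624/38437 ≈ 0.74470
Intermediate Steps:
Y(s) = (32 + s)/(-23 + s) (Y(s) = (s + 32)/(s - 23) = (32 + s)/(-23 + s))
(-4277 + 699)/(-4805 + Y(-65)) = (-4277 + 699)/(-4805 + (32 - 65)/(-23 - 65)) = -3578/(-4805 - 33/(-88)) = -3578/(-4805 - 1/88*(-33)) = -3578/(-4805 + 3/8) = -3578/(-38437/8) = -3578*(-8/38437) = 28624/38437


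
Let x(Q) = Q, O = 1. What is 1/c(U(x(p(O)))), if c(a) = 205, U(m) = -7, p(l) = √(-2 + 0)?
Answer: 1/205 ≈ 0.0048781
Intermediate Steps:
p(l) = I*√2 (p(l) = √(-2) = I*√2)
1/c(U(x(p(O)))) = 1/205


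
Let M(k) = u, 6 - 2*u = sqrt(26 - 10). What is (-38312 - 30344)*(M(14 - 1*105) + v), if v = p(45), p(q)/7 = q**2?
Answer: -973267456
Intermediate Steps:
p(q) = 7*q**2
v = 14175 (v = 7*45**2 = 7*2025 = 14175)
u = 1 (u = 3 - sqrt(26 - 10)/2 = 3 - sqrt(16)/2 = 3 - 1/2*4 = 3 - 2 = 1)
M(k) = 1
(-38312 - 30344)*(M(14 - 1*105) + v) = (-38312 - 30344)*(1 + 14175) = -68656*14176 = -973267456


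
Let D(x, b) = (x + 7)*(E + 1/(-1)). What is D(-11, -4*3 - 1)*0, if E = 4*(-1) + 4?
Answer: 0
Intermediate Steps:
E = 0 (E = -4 + 4 = 0)
D(x, b) = -7 - x (D(x, b) = (x + 7)*(0 + 1/(-1)) = (7 + x)*(0 - 1) = (7 + x)*(-1) = -7 - x)
D(-11, -4*3 - 1)*0 = (-7 - 1*(-11))*0 = (-7 + 11)*0 = 4*0 = 0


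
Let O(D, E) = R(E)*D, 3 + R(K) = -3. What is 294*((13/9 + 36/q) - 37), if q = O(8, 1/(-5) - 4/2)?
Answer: -64043/6 ≈ -10674.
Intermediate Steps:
R(K) = -6 (R(K) = -3 - 3 = -6)
O(D, E) = -6*D
q = -48 (q = -6*8 = -48)
294*((13/9 + 36/q) - 37) = 294*((13/9 + 36/(-48)) - 37) = 294*((13*(⅑) + 36*(-1/48)) - 37) = 294*((13/9 - ¾) - 37) = 294*(25/36 - 37) = 294*(-1307/36) = -64043/6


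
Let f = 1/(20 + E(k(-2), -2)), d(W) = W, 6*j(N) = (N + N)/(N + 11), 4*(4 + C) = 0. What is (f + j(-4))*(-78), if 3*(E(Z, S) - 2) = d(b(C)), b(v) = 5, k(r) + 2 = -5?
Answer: 5746/497 ≈ 11.561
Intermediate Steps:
C = -4 (C = -4 + (¼)*0 = -4 + 0 = -4)
k(r) = -7 (k(r) = -2 - 5 = -7)
j(N) = N/(3*(11 + N)) (j(N) = ((N + N)/(N + 11))/6 = ((2*N)/(11 + N))/6 = (2*N/(11 + N))/6 = N/(3*(11 + N)))
E(Z, S) = 11/3 (E(Z, S) = 2 + (⅓)*5 = 2 + 5/3 = 11/3)
f = 3/71 (f = 1/(20 + 11/3) = 1/(71/3) = 3/71 ≈ 0.042253)
(f + j(-4))*(-78) = (3/71 + (⅓)*(-4)/(11 - 4))*(-78) = (3/71 + (⅓)*(-4)/7)*(-78) = (3/71 + (⅓)*(-4)*(⅐))*(-78) = (3/71 - 4/21)*(-78) = -221/1491*(-78) = 5746/497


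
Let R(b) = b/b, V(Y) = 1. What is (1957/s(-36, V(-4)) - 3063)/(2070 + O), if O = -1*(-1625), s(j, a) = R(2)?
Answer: -1106/3695 ≈ -0.29932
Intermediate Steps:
R(b) = 1
s(j, a) = 1
O = 1625
(1957/s(-36, V(-4)) - 3063)/(2070 + O) = (1957/1 - 3063)/(2070 + 1625) = (1957*1 - 3063)/3695 = (1957 - 3063)*(1/3695) = -1106*1/3695 = -1106/3695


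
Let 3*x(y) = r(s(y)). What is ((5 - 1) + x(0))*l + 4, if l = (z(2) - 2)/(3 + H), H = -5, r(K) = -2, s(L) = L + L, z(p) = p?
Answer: 4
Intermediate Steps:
s(L) = 2*L
x(y) = -2/3 (x(y) = (1/3)*(-2) = -2/3)
l = 0 (l = (2 - 2)/(3 - 5) = 0/(-2) = 0*(-1/2) = 0)
((5 - 1) + x(0))*l + 4 = ((5 - 1) - 2/3)*0 + 4 = (4 - 2/3)*0 + 4 = (10/3)*0 + 4 = 0 + 4 = 4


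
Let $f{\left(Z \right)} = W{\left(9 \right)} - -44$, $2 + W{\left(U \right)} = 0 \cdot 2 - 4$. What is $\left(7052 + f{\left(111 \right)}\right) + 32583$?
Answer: $39673$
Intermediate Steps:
$W{\left(U \right)} = -6$ ($W{\left(U \right)} = -2 + \left(0 \cdot 2 - 4\right) = -2 + \left(0 - 4\right) = -2 - 4 = -6$)
$f{\left(Z \right)} = 38$ ($f{\left(Z \right)} = -6 - -44 = -6 + 44 = 38$)
$\left(7052 + f{\left(111 \right)}\right) + 32583 = \left(7052 + 38\right) + 32583 = 7090 + 32583 = 39673$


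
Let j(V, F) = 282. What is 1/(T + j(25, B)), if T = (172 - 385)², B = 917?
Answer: 1/45651 ≈ 2.1905e-5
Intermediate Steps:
T = 45369 (T = (-213)² = 45369)
1/(T + j(25, B)) = 1/(45369 + 282) = 1/45651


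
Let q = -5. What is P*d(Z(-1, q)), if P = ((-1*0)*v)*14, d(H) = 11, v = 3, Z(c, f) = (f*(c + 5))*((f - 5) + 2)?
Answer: 0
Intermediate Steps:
Z(c, f) = f*(-3 + f)*(5 + c) (Z(c, f) = (f*(5 + c))*((-5 + f) + 2) = (f*(5 + c))*(-3 + f) = f*(-3 + f)*(5 + c))
P = 0 (P = (-1*0*3)*14 = (0*3)*14 = 0*14 = 0)
P*d(Z(-1, q)) = 0*11 = 0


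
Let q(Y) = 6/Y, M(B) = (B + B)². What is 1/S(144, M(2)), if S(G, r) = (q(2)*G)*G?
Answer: 1/62208 ≈ 1.6075e-5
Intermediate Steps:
M(B) = 4*B² (M(B) = (2*B)² = 4*B²)
S(G, r) = 3*G² (S(G, r) = ((6/2)*G)*G = ((6*(½))*G)*G = (3*G)*G = 3*G²)
1/S(144, M(2)) = 1/(3*144²) = 1/(3*20736) = 1/62208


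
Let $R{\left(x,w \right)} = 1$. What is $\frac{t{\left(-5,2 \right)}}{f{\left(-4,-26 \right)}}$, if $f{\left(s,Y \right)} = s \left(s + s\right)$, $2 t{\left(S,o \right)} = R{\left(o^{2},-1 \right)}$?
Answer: $\frac{1}{64} \approx 0.015625$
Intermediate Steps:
$t{\left(S,o \right)} = \frac{1}{2}$ ($t{\left(S,o \right)} = \frac{1}{2} \cdot 1 = \frac{1}{2}$)
$f{\left(s,Y \right)} = 2 s^{2}$ ($f{\left(s,Y \right)} = s 2 s = 2 s^{2}$)
$\frac{t{\left(-5,2 \right)}}{f{\left(-4,-26 \right)}} = \frac{1}{2 \cdot 2 \left(-4\right)^{2}} = \frac{1}{2 \cdot 2 \cdot 16} = \frac{1}{2 \cdot 32} = \frac{1}{2} \cdot \frac{1}{32} = \frac{1}{64}$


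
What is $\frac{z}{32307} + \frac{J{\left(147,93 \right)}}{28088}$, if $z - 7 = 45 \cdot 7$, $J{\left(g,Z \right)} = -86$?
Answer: $\frac{3132967}{453719508} \approx 0.0069051$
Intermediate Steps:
$z = 322$ ($z = 7 + 45 \cdot 7 = 7 + 315 = 322$)
$\frac{z}{32307} + \frac{J{\left(147,93 \right)}}{28088} = \frac{322}{32307} - \frac{86}{28088} = 322 \cdot \frac{1}{32307} - \frac{43}{14044} = \frac{322}{32307} - \frac{43}{14044} = \frac{3132967}{453719508}$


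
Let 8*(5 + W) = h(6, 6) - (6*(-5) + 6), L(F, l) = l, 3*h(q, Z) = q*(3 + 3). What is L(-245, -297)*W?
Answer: 297/2 ≈ 148.50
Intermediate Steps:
h(q, Z) = 2*q (h(q, Z) = (q*(3 + 3))/3 = (q*6)/3 = (6*q)/3 = 2*q)
W = -½ (W = -5 + (2*6 - (6*(-5) + 6))/8 = -5 + (12 - (-30 + 6))/8 = -5 + (12 - 1*(-24))/8 = -5 + (12 + 24)/8 = -5 + (⅛)*36 = -5 + 9/2 = -½ ≈ -0.50000)
L(-245, -297)*W = -297*(-½) = 297/2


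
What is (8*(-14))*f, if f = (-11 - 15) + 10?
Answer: 1792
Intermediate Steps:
f = -16 (f = -26 + 10 = -16)
(8*(-14))*f = (8*(-14))*(-16) = -112*(-16) = 1792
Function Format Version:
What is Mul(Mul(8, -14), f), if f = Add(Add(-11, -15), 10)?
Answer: 1792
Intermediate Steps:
f = -16 (f = Add(-26, 10) = -16)
Mul(Mul(8, -14), f) = Mul(Mul(8, -14), -16) = Mul(-112, -16) = 1792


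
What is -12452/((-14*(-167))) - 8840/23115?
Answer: -30849590/5404287 ≈ -5.7084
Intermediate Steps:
-12452/((-14*(-167))) - 8840/23115 = -12452/2338 - 8840*1/23115 = -12452*1/2338 - 1768/4623 = -6226/1169 - 1768/4623 = -30849590/5404287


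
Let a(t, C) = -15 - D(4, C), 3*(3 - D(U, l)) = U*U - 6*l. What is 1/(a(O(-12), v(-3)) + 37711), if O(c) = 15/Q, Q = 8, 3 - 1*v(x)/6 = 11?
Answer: 3/113383 ≈ 2.6459e-5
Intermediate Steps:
D(U, l) = 3 + 2*l - U²/3 (D(U, l) = 3 - (U*U - 6*l)/3 = 3 - (U² - 6*l)/3 = 3 + (2*l - U²/3) = 3 + 2*l - U²/3)
v(x) = -48 (v(x) = 18 - 6*11 = 18 - 66 = -48)
O(c) = 15/8
a(t, C) = -38/3 - 2*C (a(t, C) = -15 - (3 + 2*C - ⅓*4²) = -15 - (3 + 2*C - ⅓*16) = -15 - (3 + 2*C - 16/3) = -15 - (-7/3 + 2*C) = -15 + (7/3 - 2*C) = -38/3 - 2*C)
1/(a(O(-12), v(-3)) + 37711) = 1/((-38/3 - 2*(-48)) + 37711) = 1/((-38/3 + 96) + 37711) = 1/(250/3 + 37711) = 1/(113383/3) = 3/113383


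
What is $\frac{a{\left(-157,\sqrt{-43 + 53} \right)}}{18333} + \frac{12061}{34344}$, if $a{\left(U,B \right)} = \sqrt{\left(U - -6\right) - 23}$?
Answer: $\frac{12061}{34344} + \frac{i \sqrt{174}}{18333} \approx 0.35118 + 0.00071952 i$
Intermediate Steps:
$a{\left(U,B \right)} = \sqrt{-17 + U}$ ($a{\left(U,B \right)} = \sqrt{\left(U + 6\right) - 23} = \sqrt{\left(6 + U\right) - 23} = \sqrt{-17 + U}$)
$\frac{a{\left(-157,\sqrt{-43 + 53} \right)}}{18333} + \frac{12061}{34344} = \frac{\sqrt{-17 - 157}}{18333} + \frac{12061}{34344} = \sqrt{-174} \cdot \frac{1}{18333} + 12061 \cdot \frac{1}{34344} = i \sqrt{174} \cdot \frac{1}{18333} + \frac{12061}{34344} = \frac{i \sqrt{174}}{18333} + \frac{12061}{34344} = \frac{12061}{34344} + \frac{i \sqrt{174}}{18333}$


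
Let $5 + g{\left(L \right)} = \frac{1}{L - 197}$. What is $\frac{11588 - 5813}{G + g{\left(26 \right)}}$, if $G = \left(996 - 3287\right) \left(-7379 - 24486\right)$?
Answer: $\frac{987525}{12483463409} \approx 7.9107 \cdot 10^{-5}$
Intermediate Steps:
$g{\left(L \right)} = -5 + \frac{1}{-197 + L}$ ($g{\left(L \right)} = -5 + \frac{1}{L - 197} = -5 + \frac{1}{-197 + L}$)
$G = 73002715$ ($G = \left(996 + \left(-10148 + 6861\right)\right) \left(-31865\right) = \left(996 - 3287\right) \left(-31865\right) = \left(-2291\right) \left(-31865\right) = 73002715$)
$\frac{11588 - 5813}{G + g{\left(26 \right)}} = \frac{11588 - 5813}{73002715 + \frac{986 - 130}{-197 + 26}} = \frac{5775}{73002715 + \frac{986 - 130}{-171}} = \frac{5775}{73002715 - \frac{856}{171}} = \frac{5775}{\frac{12483463409}{171}} = 5775 \cdot \frac{171}{12483463409} = \frac{987525}{12483463409}$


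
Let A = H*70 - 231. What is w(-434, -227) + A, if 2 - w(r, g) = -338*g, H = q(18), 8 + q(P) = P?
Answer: -76255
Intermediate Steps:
q(P) = -8 + P
H = 10 (H = -8 + 18 = 10)
A = 469 (A = 10*70 - 231 = 700 - 231 = 469)
w(r, g) = 2 + 338*g (w(r, g) = 2 - (-338)*g = 2 + 338*g)
w(-434, -227) + A = (2 + 338*(-227)) + 469 = (2 - 76726) + 469 = -76724 + 469 = -76255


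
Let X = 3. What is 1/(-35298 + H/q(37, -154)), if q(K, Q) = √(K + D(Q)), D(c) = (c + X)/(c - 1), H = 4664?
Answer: -980019/34576806422 - 33*√101370/17288403211 ≈ -2.8951e-5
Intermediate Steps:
D(c) = (3 + c)/(-1 + c) (D(c) = (c + 3)/(c - 1) = (3 + c)/(-1 + c))
q(K, Q) = √(K + (3 + Q)/(-1 + Q))
1/(-35298 + H/q(37, -154)) = 1/(-35298 + 4664/(√((3 - 154 + 37*(-1 - 154))/(-1 - 154)))) = 1/(-35298 + 4664/(√((3 - 154 + 37*(-155))/(-155)))) = 1/(-35298 + 4664/(√(-(3 - 154 - 5735)/155))) = 1/(-35298 + 4664/(√(-1/155*(-5886)))) = 1/(-35298 + 4664/(√(5886/155))) = 1/(-35298 + 4664/((3*√101370/155))) = 1/(-35298 + 4664*(√101370/1962)) = 1/(-35298 + 2332*√101370/981)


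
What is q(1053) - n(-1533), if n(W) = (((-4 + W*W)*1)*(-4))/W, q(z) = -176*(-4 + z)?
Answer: -292428932/1533 ≈ -1.9076e+5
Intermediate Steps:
q(z) = 704 - 176*z
n(W) = (16 - 4*W**2)/W (n(W) = (((-4 + W**2)*1)*(-4))/W = ((-4 + W**2)*(-4))/W = (16 - 4*W**2)/W)
q(1053) - n(-1533) = (704 - 176*1053) - (-4*(-1533) + 16/(-1533)) = (704 - 185328) - (6132 + 16*(-1/1533)) = -184624 - (6132 - 16/1533) = -184624 - 1*9400340/1533 = -184624 - 9400340/1533 = -292428932/1533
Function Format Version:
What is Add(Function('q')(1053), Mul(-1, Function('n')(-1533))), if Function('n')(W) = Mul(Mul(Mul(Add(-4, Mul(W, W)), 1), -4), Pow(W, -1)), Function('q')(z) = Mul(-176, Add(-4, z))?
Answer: Rational(-292428932, 1533) ≈ -1.9076e+5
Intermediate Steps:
Function('q')(z) = Add(704, Mul(-176, z))
Function('n')(W) = Mul(Pow(W, -1), Add(16, Mul(-4, Pow(W, 2)))) (Function('n')(W) = Mul(Mul(Mul(Add(-4, Pow(W, 2)), 1), -4), Pow(W, -1)) = Mul(Mul(Add(-4, Pow(W, 2)), -4), Pow(W, -1)) = Mul(Add(16, Mul(-4, Pow(W, 2))), Pow(W, -1)) = Mul(Pow(W, -1), Add(16, Mul(-4, Pow(W, 2)))))
Add(Function('q')(1053), Mul(-1, Function('n')(-1533))) = Add(Add(704, Mul(-176, 1053)), Mul(-1, Add(Mul(-4, -1533), Mul(16, Pow(-1533, -1))))) = Add(Add(704, -185328), Mul(-1, Add(6132, Mul(16, Rational(-1, 1533))))) = Add(-184624, Mul(-1, Add(6132, Rational(-16, 1533)))) = Add(-184624, Mul(-1, Rational(9400340, 1533))) = Add(-184624, Rational(-9400340, 1533)) = Rational(-292428932, 1533)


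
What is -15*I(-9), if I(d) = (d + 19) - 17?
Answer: 105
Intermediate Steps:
I(d) = 2 + d (I(d) = (19 + d) - 17 = 2 + d)
-15*I(-9) = -15*(2 - 9) = -15*(-7) = 105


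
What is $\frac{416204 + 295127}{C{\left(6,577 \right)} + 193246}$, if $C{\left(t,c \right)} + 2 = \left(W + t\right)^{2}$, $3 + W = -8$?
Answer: $\frac{711331}{193269} \approx 3.6805$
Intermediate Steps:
$W = -11$ ($W = -3 - 8 = -11$)
$C{\left(t,c \right)} = -2 + \left(-11 + t\right)^{2}$
$\frac{416204 + 295127}{C{\left(6,577 \right)} + 193246} = \frac{416204 + 295127}{\left(-2 + \left(-11 + 6\right)^{2}\right) + 193246} = \frac{711331}{\left(-2 + \left(-5\right)^{2}\right) + 193246} = \frac{711331}{\left(-2 + 25\right) + 193246} = \frac{711331}{23 + 193246} = \frac{711331}{193269}$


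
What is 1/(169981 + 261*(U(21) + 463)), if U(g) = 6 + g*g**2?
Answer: 1/2709511 ≈ 3.6907e-7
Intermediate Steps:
U(g) = 6 + g**3
1/(169981 + 261*(U(21) + 463)) = 1/(169981 + 261*((6 + 21**3) + 463)) = 1/(169981 + 261*((6 + 9261) + 463)) = 1/(169981 + 261*(9267 + 463)) = 1/(169981 + 261*9730) = 1/(169981 + 2539530) = 1/2709511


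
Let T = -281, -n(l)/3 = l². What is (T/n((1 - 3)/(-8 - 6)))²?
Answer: 189585361/9 ≈ 2.1065e+7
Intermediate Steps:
n(l) = -3*l²
(T/n((1 - 3)/(-8 - 6)))² = (-281*(-(-8 - 6)²/(3*(1 - 3)²)))² = (-281/((-3*(-2/(-14))²)))² = (-281/((-3*(-2*(-1/14))²)))² = (-281/((-3*(⅐)²)))² = (-281/((-3*1/49)))² = (-281/(-3/49))² = (-281*(-49/3))² = (13769/3)² = 189585361/9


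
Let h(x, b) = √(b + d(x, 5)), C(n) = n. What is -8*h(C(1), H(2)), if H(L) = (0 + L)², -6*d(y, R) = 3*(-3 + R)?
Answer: -8*√3 ≈ -13.856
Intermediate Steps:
d(y, R) = 3/2 - R/2 (d(y, R) = -(-3 + R)/2 = -(-9 + 3*R)/6 = 3/2 - R/2)
H(L) = L²
h(x, b) = √(-1 + b) (h(x, b) = √(b + (3/2 - ½*5)) = √(b + (3/2 - 5/2)) = √(b - 1) = √(-1 + b))
-8*h(C(1), H(2)) = -8*√(-1 + 2²) = -8*√(-1 + 4) = -8*√3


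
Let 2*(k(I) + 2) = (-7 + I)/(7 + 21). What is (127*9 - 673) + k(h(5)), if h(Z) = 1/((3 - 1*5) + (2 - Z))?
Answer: 32751/70 ≈ 467.87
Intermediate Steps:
h(Z) = -1/Z (h(Z) = 1/((3 - 5) + (2 - Z)) = 1/(-2 + (2 - Z)) = 1/(-Z) = -1/Z)
k(I) = -17/8 + I/56 (k(I) = -2 + ((-7 + I)/(7 + 21))/2 = -2 + ((-7 + I)/28)/2 = -2 + ((-7 + I)*(1/28))/2 = -2 + (-¼ + I/28)/2 = -2 + (-⅛ + I/56) = -17/8 + I/56)
(127*9 - 673) + k(h(5)) = (127*9 - 673) + (-17/8 + (-1/5)/56) = (1143 - 673) + (-17/8 + (-1*⅕)/56) = 470 + (-17/8 + (1/56)*(-⅕)) = 470 + (-17/8 - 1/280) = 470 - 149/70 = 32751/70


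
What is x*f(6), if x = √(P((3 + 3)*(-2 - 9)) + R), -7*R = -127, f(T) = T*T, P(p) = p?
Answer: 36*I*√2345/7 ≈ 249.04*I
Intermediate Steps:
f(T) = T²
R = 127/7 (R = -⅐*(-127) = 127/7 ≈ 18.143)
x = I*√2345/7 (x = √((3 + 3)*(-2 - 9) + 127/7) = √(6*(-11) + 127/7) = √(-66 + 127/7) = √(-335/7) = I*√2345/7 ≈ 6.9179*I)
x*f(6) = (I*√2345/7)*6² = (I*√2345/7)*36 = 36*I*√2345/7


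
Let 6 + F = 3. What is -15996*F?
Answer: 47988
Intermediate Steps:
F = -3 (F = -6 + 3 = -3)
-15996*F = -15996*(-3) = 47988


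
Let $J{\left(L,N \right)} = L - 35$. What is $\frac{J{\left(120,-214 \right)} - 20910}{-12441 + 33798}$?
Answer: $- \frac{2975}{3051} \approx -0.97509$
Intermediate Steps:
$J{\left(L,N \right)} = -35 + L$ ($J{\left(L,N \right)} = L - 35 = -35 + L$)
$\frac{J{\left(120,-214 \right)} - 20910}{-12441 + 33798} = \frac{\left(-35 + 120\right) - 20910}{-12441 + 33798} = \frac{85 - 20910}{21357} = \left(-20825\right) \frac{1}{21357} = - \frac{2975}{3051}$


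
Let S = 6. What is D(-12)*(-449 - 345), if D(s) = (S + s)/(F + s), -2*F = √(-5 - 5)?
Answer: -114336/293 + 4764*I*√10/293 ≈ -390.23 + 51.417*I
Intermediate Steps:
F = -I*√10/2 (F = -√(-5 - 5)/2 = -I*√10/2 ≈ -1.5811*I)
D(s) = (6 + s)/(s - I*√10/2) (D(s) = (6 + s)/(-I*√10/2 + s) = (6 + s)/(s - I*√10/2))
D(-12)*(-449 - 345) = (2*(6 - 12)/(2*(-12) - I*√10))*(-449 - 345) = (2*(-6)/(-24 - I*√10))*(-794) = -12/(-24 - I*√10)*(-794) = 9528/(-24 - I*√10)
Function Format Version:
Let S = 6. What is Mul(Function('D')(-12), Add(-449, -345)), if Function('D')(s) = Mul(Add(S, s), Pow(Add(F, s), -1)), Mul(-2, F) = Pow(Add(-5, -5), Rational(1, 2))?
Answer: Add(Rational(-114336, 293), Mul(Rational(4764, 293), I, Pow(10, Rational(1, 2)))) ≈ Add(-390.23, Mul(51.417, I))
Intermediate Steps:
F = Mul(Rational(-1, 2), I, Pow(10, Rational(1, 2))) (F = Mul(Rational(-1, 2), Pow(Add(-5, -5), Rational(1, 2))) = Mul(Rational(-1, 2), Pow(-10, Rational(1, 2))) = Mul(Rational(-1, 2), Mul(I, Pow(10, Rational(1, 2)))) = Mul(Rational(-1, 2), I, Pow(10, Rational(1, 2))) ≈ Mul(-1.5811, I))
Function('D')(s) = Mul(Pow(Add(s, Mul(Rational(-1, 2), I, Pow(10, Rational(1, 2)))), -1), Add(6, s)) (Function('D')(s) = Mul(Add(6, s), Pow(Add(Mul(Rational(-1, 2), I, Pow(10, Rational(1, 2))), s), -1)) = Mul(Add(6, s), Pow(Add(s, Mul(Rational(-1, 2), I, Pow(10, Rational(1, 2)))), -1)) = Mul(Pow(Add(s, Mul(Rational(-1, 2), I, Pow(10, Rational(1, 2)))), -1), Add(6, s)))
Mul(Function('D')(-12), Add(-449, -345)) = Mul(Mul(2, Pow(Add(Mul(2, -12), Mul(-1, I, Pow(10, Rational(1, 2)))), -1), Add(6, -12)), Add(-449, -345)) = Mul(Mul(2, Pow(Add(-24, Mul(-1, I, Pow(10, Rational(1, 2)))), -1), -6), -794) = Mul(Mul(-12, Pow(Add(-24, Mul(-1, I, Pow(10, Rational(1, 2)))), -1)), -794) = Mul(9528, Pow(Add(-24, Mul(-1, I, Pow(10, Rational(1, 2)))), -1))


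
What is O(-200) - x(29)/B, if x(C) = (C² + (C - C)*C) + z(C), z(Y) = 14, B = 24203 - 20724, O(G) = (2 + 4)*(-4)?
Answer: -84351/3479 ≈ -24.246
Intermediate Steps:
O(G) = -24 (O(G) = 6*(-4) = -24)
B = 3479
x(C) = 14 + C² (x(C) = (C² + (C - C)*C) + 14 = (C² + 0*C) + 14 = (C² + 0) + 14 = C² + 14 = 14 + C²)
O(-200) - x(29)/B = -24 - (14 + 29²)/3479 = -24 - (14 + 841)/3479 = -24 - 855/3479 = -84351/3479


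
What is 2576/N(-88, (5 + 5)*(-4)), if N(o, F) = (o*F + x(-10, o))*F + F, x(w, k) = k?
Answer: -322/17165 ≈ -0.018759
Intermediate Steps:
N(o, F) = F + F*(o + F*o) (N(o, F) = (o*F + o)*F + F = (F*o + o)*F + F = (o + F*o)*F + F = F*(o + F*o) + F = F + F*(o + F*o))
2576/N(-88, (5 + 5)*(-4)) = 2576/((((5 + 5)*(-4))*(1 - 88 + ((5 + 5)*(-4))*(-88)))) = 2576/(((10*(-4))*(1 - 88 + (10*(-4))*(-88)))) = 2576/((-40*(1 - 88 - 40*(-88)))) = 2576/((-40*(1 - 88 + 3520))) = 2576/((-40*3433)) = 2576/(-137320) = 2576*(-1/137320) = -322/17165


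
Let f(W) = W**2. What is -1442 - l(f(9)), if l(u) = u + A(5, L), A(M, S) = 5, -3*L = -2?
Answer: -1528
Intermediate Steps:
L = 2/3 (L = -1/3*(-2) = 2/3 ≈ 0.66667)
l(u) = 5 + u (l(u) = u + 5 = 5 + u)
-1442 - l(f(9)) = -1442 - (5 + 9**2) = -1442 - (5 + 81) = -1442 - 1*86 = -1442 - 86 = -1528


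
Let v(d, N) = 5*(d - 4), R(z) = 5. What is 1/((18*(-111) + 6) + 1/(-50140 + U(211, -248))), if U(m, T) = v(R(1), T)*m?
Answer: -49085/97777321 ≈ -0.00050201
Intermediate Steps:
v(d, N) = -20 + 5*d (v(d, N) = 5*(-4 + d) = -20 + 5*d)
U(m, T) = 5*m (U(m, T) = (-20 + 5*5)*m = (-20 + 25)*m = 5*m)
1/((18*(-111) + 6) + 1/(-50140 + U(211, -248))) = 1/((18*(-111) + 6) + 1/(-50140 + 5*211)) = 1/((-1998 + 6) + 1/(-50140 + 1055)) = 1/(-1992 + 1/(-49085)) = 1/(-1992 - 1/49085) = 1/(-97777321/49085) = -49085/97777321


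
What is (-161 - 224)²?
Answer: 148225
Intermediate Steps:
(-161 - 224)² = (-385)² = 148225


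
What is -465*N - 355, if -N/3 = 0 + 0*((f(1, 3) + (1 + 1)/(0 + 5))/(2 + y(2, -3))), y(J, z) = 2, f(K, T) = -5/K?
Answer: -355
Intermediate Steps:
N = 0 (N = -3*(0 + 0*((-5/1 + (1 + 1)/(0 + 5))/(2 + 2))) = -3*(0 + 0*((-5*1 + 2/5)/4)) = -3*(0 + 0*((-5 + 2*(1/5))*(1/4))) = -3*(0 + 0*((-5 + 2/5)*(1/4))) = -3*(0 + 0*(-23/5*1/4)) = -3*(0 + 0*(-23/20)) = -3*(0 + 0) = -3*0 = 0)
-465*N - 355 = -465*0 - 355 = 0 - 355 = -355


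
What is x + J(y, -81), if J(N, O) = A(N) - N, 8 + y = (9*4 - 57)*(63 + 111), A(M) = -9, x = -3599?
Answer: 54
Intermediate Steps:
y = -3662 (y = -8 + (9*4 - 57)*(63 + 111) = -8 + (36 - 57)*174 = -8 - 21*174 = -8 - 3654 = -3662)
J(N, O) = -9 - N
x + J(y, -81) = -3599 + (-9 - 1*(-3662)) = -3599 + (-9 + 3662) = -3599 + 3653 = 54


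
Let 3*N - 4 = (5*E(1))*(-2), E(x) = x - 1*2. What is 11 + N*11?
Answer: 187/3 ≈ 62.333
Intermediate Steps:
E(x) = -2 + x (E(x) = x - 2 = -2 + x)
N = 14/3 (N = 4/3 + ((5*(-2 + 1))*(-2))/3 = 4/3 + ((5*(-1))*(-2))/3 = 4/3 + (-5*(-2))/3 = 4/3 + (⅓)*10 = 4/3 + 10/3 = 14/3 ≈ 4.6667)
11 + N*11 = 11 + (14/3)*11 = 11 + 154/3 = 187/3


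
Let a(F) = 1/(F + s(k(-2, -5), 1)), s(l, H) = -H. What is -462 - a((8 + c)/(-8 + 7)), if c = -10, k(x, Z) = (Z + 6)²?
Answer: -463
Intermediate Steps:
k(x, Z) = (6 + Z)²
a(F) = 1/(-1 + F) (a(F) = 1/(F - 1*1) = 1/(F - 1) = 1/(-1 + F))
-462 - a((8 + c)/(-8 + 7)) = -462 - 1/(-1 + (8 - 10)/(-8 + 7)) = -462 - 1/(-1 - 2/(-1)) = -462 - 1/(-1 - 2*(-1)) = -462 - 1/(-1 + 2) = -462 - 1/1 = -462 - 1*1 = -462 - 1 = -463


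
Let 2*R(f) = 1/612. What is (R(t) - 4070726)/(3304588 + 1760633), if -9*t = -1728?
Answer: -4982568623/6199830504 ≈ -0.80366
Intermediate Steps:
t = 192 (t = -⅑*(-1728) = 192)
R(f) = 1/1224 (R(f) = (½)/612 = (½)*(1/612) = 1/1224)
(R(t) - 4070726)/(3304588 + 1760633) = (1/1224 - 4070726)/(3304588 + 1760633) = -4982568623/1224/5065221 = -4982568623/1224*1/5065221 = -4982568623/6199830504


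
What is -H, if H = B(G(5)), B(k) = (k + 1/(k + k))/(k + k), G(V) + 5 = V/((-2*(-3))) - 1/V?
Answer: -17611/34322 ≈ -0.51311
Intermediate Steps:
G(V) = -5 - 1/V + V/6 (G(V) = -5 + (V/((-2*(-3))) - 1/V) = -5 + (V/6 - 1/V) = -5 + (-1/V + V/6) = -5 - 1/V + V/6)
B(k) = (k + 1/(2*k))/(2*k) (B(k) = (k + 1/(2*k))/((2*k)) = (k + 1/(2*k))*(1/(2*k)) = (k + 1/(2*k))/(2*k))
H = 17611/34322 (H = 1/2 + 1/(4*(-5 - 1/5 + (1/6)*5)**2) = 1/2 + 1/(4*(-5 - 1*1/5 + 5/6)**2) = 1/2 + 1/(4*(-5 - 1/5 + 5/6)**2) = 1/2 + 1/(4*(-131/30)**2) = 1/2 + (1/4)*(900/17161) = 1/2 + 225/17161 = 17611/34322 ≈ 0.51311)
-H = -1*17611/34322 = -17611/34322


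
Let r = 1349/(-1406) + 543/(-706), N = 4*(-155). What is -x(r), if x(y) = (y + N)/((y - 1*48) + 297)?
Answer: 8120397/3229612 ≈ 2.5144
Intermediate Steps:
N = -620
r = -22577/13061 (r = 1349*(-1/1406) + 543*(-1/706) = -71/74 - 543/706 = -22577/13061 ≈ -1.7286)
x(y) = (-620 + y)/(249 + y) (x(y) = (y - 620)/((y - 1*48) + 297) = (-620 + y)/((y - 48) + 297) = (-620 + y)/((-48 + y) + 297) = (-620 + y)/(249 + y))
-x(r) = -(-620 - 22577/13061)/(249 - 22577/13061) = -(-8120397)/(3229612/13061*13061) = -13061*(-8120397)/(3229612*13061) = -1*(-8120397/3229612) = 8120397/3229612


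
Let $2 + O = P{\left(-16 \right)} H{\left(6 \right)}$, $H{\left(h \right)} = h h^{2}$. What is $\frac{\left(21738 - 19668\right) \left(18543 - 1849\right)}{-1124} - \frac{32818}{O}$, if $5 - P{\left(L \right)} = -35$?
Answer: $- \frac{37317078184}{1213639} \approx -30748.0$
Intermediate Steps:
$P{\left(L \right)} = 40$ ($P{\left(L \right)} = 5 - -35 = 5 + 35 = 40$)
$H{\left(h \right)} = h^{3}$
$O = 8638$ ($O = -2 + 40 \cdot 6^{3} = -2 + 40 \cdot 216 = -2 + 8640 = 8638$)
$\frac{\left(21738 - 19668\right) \left(18543 - 1849\right)}{-1124} - \frac{32818}{O} = \frac{\left(21738 - 19668\right) \left(18543 - 1849\right)}{-1124} - \frac{32818}{8638} = 2070 \cdot 16694 \left(- \frac{1}{1124}\right) - \frac{16409}{4319} = 34556580 \left(- \frac{1}{1124}\right) - \frac{16409}{4319} = - \frac{8639145}{281} - \frac{16409}{4319} = - \frac{37317078184}{1213639}$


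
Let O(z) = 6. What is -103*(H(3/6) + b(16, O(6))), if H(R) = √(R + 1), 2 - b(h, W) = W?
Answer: 412 - 103*√6/2 ≈ 285.85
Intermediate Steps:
b(h, W) = 2 - W
H(R) = √(1 + R)
-103*(H(3/6) + b(16, O(6))) = -103*(√(1 + 3/6) + (2 - 1*6)) = -103*(√(1 + 3*(⅙)) + (2 - 6)) = -103*(√(1 + ½) - 4) = -103*(√(3/2) - 4) = -103*(√6/2 - 4) = -103*(-4 + √6/2) = 412 - 103*√6/2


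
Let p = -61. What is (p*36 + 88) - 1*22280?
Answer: -24388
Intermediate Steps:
(p*36 + 88) - 1*22280 = (-61*36 + 88) - 1*22280 = (-2196 + 88) - 22280 = -2108 - 22280 = -24388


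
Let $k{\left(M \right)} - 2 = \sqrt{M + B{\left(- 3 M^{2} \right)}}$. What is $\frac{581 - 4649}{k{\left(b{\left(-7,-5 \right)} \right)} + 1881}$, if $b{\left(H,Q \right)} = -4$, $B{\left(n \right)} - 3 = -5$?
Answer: $- \frac{7660044}{3545695} + \frac{4068 i \sqrt{6}}{3545695} \approx -2.1604 + 0.0028103 i$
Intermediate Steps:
$B{\left(n \right)} = -2$ ($B{\left(n \right)} = 3 - 5 = -2$)
$k{\left(M \right)} = 2 + \sqrt{-2 + M}$ ($k{\left(M \right)} = 2 + \sqrt{M - 2} = 2 + \sqrt{-2 + M}$)
$\frac{581 - 4649}{k{\left(b{\left(-7,-5 \right)} \right)} + 1881} = \frac{581 - 4649}{\left(2 + \sqrt{-2 - 4}\right) + 1881} = - \frac{4068}{\left(2 + \sqrt{-6}\right) + 1881} = - \frac{4068}{\left(2 + i \sqrt{6}\right) + 1881} = - \frac{4068}{1883 + i \sqrt{6}}$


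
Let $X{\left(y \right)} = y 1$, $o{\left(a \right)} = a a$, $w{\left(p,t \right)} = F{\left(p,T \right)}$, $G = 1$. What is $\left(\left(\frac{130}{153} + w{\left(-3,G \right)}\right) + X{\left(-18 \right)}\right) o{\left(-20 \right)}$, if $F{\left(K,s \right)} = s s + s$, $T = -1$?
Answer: $- \frac{1049600}{153} \approx -6860.1$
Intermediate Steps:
$F{\left(K,s \right)} = s + s^{2}$ ($F{\left(K,s \right)} = s^{2} + s = s + s^{2}$)
$w{\left(p,t \right)} = 0$ ($w{\left(p,t \right)} = - (1 - 1) = \left(-1\right) 0 = 0$)
$o{\left(a \right)} = a^{2}$
$X{\left(y \right)} = y$
$\left(\left(\frac{130}{153} + w{\left(-3,G \right)}\right) + X{\left(-18 \right)}\right) o{\left(-20 \right)} = \left(\left(\frac{130}{153} + 0\right) - 18\right) \left(-20\right)^{2} = \left(\left(130 \cdot \frac{1}{153} + 0\right) - 18\right) 400 = \left(\left(\frac{130}{153} + 0\right) - 18\right) 400 = \left(\frac{130}{153} - 18\right) 400 = \left(- \frac{2624}{153}\right) 400 = - \frac{1049600}{153}$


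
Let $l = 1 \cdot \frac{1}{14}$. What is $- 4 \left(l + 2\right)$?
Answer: $- \frac{58}{7} \approx -8.2857$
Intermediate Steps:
$l = \frac{1}{14}$ ($l = 1 \cdot \frac{1}{14} = \frac{1}{14} \approx 0.071429$)
$- 4 \left(l + 2\right) = - 4 \left(\frac{1}{14} + 2\right) = \left(-4\right) \frac{29}{14} = - \frac{58}{7}$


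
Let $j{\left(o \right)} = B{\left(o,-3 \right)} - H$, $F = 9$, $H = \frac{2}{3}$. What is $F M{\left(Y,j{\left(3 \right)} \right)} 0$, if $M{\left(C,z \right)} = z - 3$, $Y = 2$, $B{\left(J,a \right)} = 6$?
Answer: $0$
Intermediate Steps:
$H = \frac{2}{3}$ ($H = 2 \cdot \frac{1}{3} = \frac{2}{3} \approx 0.66667$)
$j{\left(o \right)} = \frac{16}{3}$ ($j{\left(o \right)} = 6 - \frac{2}{3} = \frac{16}{3}$)
$M{\left(C,z \right)} = -3 + z$
$F M{\left(Y,j{\left(3 \right)} \right)} 0 = 9 \left(-3 + \frac{16}{3}\right) 0 = 9 \cdot \frac{7}{3} \cdot 0 = 21 \cdot 0 = 0$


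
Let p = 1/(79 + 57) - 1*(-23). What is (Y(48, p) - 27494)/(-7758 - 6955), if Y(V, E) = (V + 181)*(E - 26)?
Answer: 3832387/2000968 ≈ 1.9153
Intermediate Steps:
p = 3129/136 (p = 1/136 + 23 = 3129/136 ≈ 23.007)
Y(V, E) = (-26 + E)*(181 + V) (Y(V, E) = (181 + V)*(-26 + E) = (-26 + E)*(181 + V))
(Y(48, p) - 27494)/(-7758 - 6955) = ((-4706 - 26*48 + 181*(3129/136) + (3129/136)*48) - 27494)/(-7758 - 6955) = ((-4706 - 1248 + 566349/136 + 18774/17) - 27494)/(-14713) = (-93203/136 - 27494)*(-1/14713) = -3832387/136*(-1/14713) = 3832387/2000968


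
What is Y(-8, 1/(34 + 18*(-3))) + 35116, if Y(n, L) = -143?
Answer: 34973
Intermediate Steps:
Y(-8, 1/(34 + 18*(-3))) + 35116 = -143 + 35116 = 34973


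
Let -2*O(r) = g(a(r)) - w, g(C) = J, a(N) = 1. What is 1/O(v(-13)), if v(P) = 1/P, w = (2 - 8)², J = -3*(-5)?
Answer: 2/21 ≈ 0.095238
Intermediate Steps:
J = 15
w = 36 (w = (-6)² = 36)
g(C) = 15
O(r) = 21/2 (O(r) = -(15 - 1*36)/2 = -(15 - 36)/2 = -½*(-21) = 21/2)
1/O(v(-13)) = 1/(21/2) = 2/21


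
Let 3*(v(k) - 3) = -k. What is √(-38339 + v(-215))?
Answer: 23*I*√651/3 ≈ 195.61*I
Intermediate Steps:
v(k) = 3 - k/3 (v(k) = 3 + (-k)/3 = 3 - k/3)
√(-38339 + v(-215)) = √(-38339 + (3 - ⅓*(-215))) = √(-38339 + (3 + 215/3)) = √(-38339 + 224/3) = √(-114793/3) = 23*I*√651/3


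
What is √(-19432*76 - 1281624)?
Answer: 2*I*√689614 ≈ 1660.9*I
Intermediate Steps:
√(-19432*76 - 1281624) = √(-1476832 - 1281624) = √(-2758456) = 2*I*√689614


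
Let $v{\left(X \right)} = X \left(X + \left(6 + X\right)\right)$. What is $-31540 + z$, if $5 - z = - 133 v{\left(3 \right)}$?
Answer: $-26747$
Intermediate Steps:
$v{\left(X \right)} = X \left(6 + 2 X\right)$
$z = 4793$ ($z = 5 - - 133 \cdot 2 \cdot 3 \left(3 + 3\right) = 5 - - 133 \cdot 2 \cdot 3 \cdot 6 = 5 - \left(-133\right) 36 = 5 - -4788 = 5 + 4788 = 4793$)
$-31540 + z = -31540 + 4793 = -26747$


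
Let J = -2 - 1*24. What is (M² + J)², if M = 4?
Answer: 100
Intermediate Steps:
J = -26 (J = -2 - 24 = -26)
(M² + J)² = (4² - 26)² = (16 - 26)² = (-10)² = 100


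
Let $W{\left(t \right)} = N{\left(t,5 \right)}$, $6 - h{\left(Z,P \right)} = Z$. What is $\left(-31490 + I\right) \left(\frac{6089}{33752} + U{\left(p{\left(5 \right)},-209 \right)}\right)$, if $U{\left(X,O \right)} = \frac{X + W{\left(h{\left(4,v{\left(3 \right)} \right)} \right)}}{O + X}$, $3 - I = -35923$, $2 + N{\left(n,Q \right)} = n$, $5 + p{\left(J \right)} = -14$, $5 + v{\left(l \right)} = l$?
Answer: $\frac{29615845}{25314} \approx 1169.9$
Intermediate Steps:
$v{\left(l \right)} = -5 + l$
$p{\left(J \right)} = -19$ ($p{\left(J \right)} = -5 - 14 = -19$)
$N{\left(n,Q \right)} = -2 + n$
$h{\left(Z,P \right)} = 6 - Z$
$W{\left(t \right)} = -2 + t$
$I = 35926$ ($I = 3 - -35923 = 3 + 35923 = 35926$)
$U{\left(X,O \right)} = \frac{X}{O + X}$ ($U{\left(X,O \right)} = \frac{X + \left(-2 + \left(6 - 4\right)\right)}{O + X} = \frac{X + \left(-2 + 2\right)}{O + X} = \frac{X + 0}{O + X} = \frac{X}{O + X}$)
$\left(-31490 + I\right) \left(\frac{6089}{33752} + U{\left(p{\left(5 \right)},-209 \right)}\right) = \left(-31490 + 35926\right) \left(\frac{6089}{33752} - \frac{19}{-209 - 19}\right) = 4436 \left(6089 \cdot \frac{1}{33752} - \frac{19}{-228}\right) = 4436 \left(\frac{6089}{33752} - - \frac{1}{12}\right) = 4436 \left(\frac{6089}{33752} + \frac{1}{12}\right) = 4436 \cdot \frac{26705}{101256} = \frac{29615845}{25314}$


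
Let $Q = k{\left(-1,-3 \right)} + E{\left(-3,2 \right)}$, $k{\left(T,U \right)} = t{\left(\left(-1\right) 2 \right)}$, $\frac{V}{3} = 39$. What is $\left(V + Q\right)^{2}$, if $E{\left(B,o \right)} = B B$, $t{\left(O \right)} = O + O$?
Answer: $14884$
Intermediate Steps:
$V = 117$ ($V = 3 \cdot 39 = 117$)
$t{\left(O \right)} = 2 O$
$E{\left(B,o \right)} = B^{2}$
$k{\left(T,U \right)} = -4$ ($k{\left(T,U \right)} = 2 \left(\left(-1\right) 2\right) = 2 \left(-2\right) = -4$)
$Q = 5$ ($Q = -4 + \left(-3\right)^{2} = -4 + 9 = 5$)
$\left(V + Q\right)^{2} = \left(117 + 5\right)^{2} = 122^{2} = 14884$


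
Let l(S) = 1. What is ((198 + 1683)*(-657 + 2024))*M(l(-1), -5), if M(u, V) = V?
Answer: -12856635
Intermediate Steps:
((198 + 1683)*(-657 + 2024))*M(l(-1), -5) = ((198 + 1683)*(-657 + 2024))*(-5) = (1881*1367)*(-5) = 2571327*(-5) = -12856635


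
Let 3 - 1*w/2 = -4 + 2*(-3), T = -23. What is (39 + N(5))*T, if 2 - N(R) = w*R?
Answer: 2047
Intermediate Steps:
w = 26 (w = 6 - 2*(-4 + 2*(-3)) = 6 - 2*(-4 - 6) = 6 - 2*(-10) = 6 + 20 = 26)
N(R) = 2 - 26*R
(39 + N(5))*T = (39 + (2 - 26*5))*(-23) = (39 + (2 - 130))*(-23) = (39 - 128)*(-23) = -89*(-23) = 2047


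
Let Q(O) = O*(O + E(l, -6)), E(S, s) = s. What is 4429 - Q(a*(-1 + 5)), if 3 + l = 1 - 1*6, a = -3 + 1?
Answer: 4317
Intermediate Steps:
a = -2
l = -8 (l = -3 + (1 - 1*6) = -3 + (1 - 6) = -3 - 5 = -8)
Q(O) = O*(-6 + O) (Q(O) = O*(O - 6) = O*(-6 + O))
4429 - Q(a*(-1 + 5)) = 4429 - (-2*(-1 + 5))*(-6 - 2*(-1 + 5)) = 4429 - (-2*4)*(-6 - 2*4) = 4429 - (-8)*(-6 - 8) = 4429 - (-8)*(-14) = 4429 - 1*112 = 4429 - 112 = 4317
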